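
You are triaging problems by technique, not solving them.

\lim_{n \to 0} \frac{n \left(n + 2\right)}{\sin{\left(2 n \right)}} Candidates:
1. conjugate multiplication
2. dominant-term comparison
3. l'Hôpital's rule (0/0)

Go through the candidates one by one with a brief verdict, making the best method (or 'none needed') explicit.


Technique: l'Hôpital's rule (0/0) — both numerator and denominator vanish at 0: the genuine 0/0 indeterminate that l'Hôpital exists for. One could equally expand both pieces locally and compare leading terms; the rule does that in one stroke.
- conjugate multiplication: there is no infinity-minus-infinity radical difference to rationalize.
- dominant-term comparison — this limit is not decided by comparing leading-term growth at infinity.
- l'Hôpital's rule (0/0) — applies; the problem has the shape this method handles.


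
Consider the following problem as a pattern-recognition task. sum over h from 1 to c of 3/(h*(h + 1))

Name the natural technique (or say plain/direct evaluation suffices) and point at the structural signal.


Best approach: telescoping — 3/(h*(h + 1)) is a collapsed telescope: expand it into simple fractions to see the cancellation.


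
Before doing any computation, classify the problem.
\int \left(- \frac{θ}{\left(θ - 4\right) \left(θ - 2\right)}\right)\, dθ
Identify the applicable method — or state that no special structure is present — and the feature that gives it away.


Method: partial fractions — the bottom factors while the top stays lower-degree — split into simple fractions and integrate piece by piece.


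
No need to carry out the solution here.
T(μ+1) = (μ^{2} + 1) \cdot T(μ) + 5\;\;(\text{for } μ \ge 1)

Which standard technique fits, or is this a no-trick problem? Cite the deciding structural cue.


Best approach: a summation factor — rescale the sequence by the product of the weights μ^{2} + 1 so far — the recurrence collapses to a plain running sum.


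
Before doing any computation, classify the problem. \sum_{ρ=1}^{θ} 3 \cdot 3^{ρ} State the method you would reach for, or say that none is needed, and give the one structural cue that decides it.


Diagnosis: the geometric series formula — the ratio of consecutive terms is the constant 3, independent of the index — a geometric sum.


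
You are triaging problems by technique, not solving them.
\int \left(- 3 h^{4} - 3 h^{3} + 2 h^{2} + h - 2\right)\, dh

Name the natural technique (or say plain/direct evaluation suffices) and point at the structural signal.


Method: no special technique — nothing composite, nothing rational, nothing trigonometric — each constant-multiple power of h integrates by the power rule alone.


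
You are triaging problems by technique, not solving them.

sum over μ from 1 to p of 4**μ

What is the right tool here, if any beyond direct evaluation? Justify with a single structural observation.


Best approach: the geometric series formula — consecutive terms stand in a fixed index-free ratio — the geometric sum formula closes it.


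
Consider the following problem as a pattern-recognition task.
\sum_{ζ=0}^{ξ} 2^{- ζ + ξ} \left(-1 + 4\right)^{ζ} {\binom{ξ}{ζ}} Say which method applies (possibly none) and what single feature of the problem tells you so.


Diagnosis: the binomial theorem — the binomial coefficients weight matched powers of (-1 + 4) and 2, which is exactly the expansion of a binomial power.


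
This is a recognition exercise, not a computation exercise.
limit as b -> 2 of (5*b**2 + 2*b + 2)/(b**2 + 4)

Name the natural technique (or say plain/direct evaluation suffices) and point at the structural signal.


Method: no special technique — nothing blocks direct substitution at 2: plug in and finish.


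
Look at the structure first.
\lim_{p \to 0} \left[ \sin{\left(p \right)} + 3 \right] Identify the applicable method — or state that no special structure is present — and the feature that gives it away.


Best approach: no special technique — nothing blocks direct substitution at 0: plug in and finish.


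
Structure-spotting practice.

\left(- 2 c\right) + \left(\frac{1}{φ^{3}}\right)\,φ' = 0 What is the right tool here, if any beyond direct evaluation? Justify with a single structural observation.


Diagnosis: separation of variables — all dependence on the two variables factors apart, the defining separable shape. The equation is exact as it stands too — a potential function exists — though separation reads the split structure directly.


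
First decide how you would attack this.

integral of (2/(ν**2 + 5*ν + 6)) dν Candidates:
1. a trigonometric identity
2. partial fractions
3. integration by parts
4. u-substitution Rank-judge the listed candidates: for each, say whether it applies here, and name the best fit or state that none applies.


Verdict: partial fractions — with ν**2 + 5*ν + 6 factorable and the degree on top strictly smaller, simple-fraction decomposition is immediate.
- a trigonometric identity — there is no trigonometric structure at all — the integrand carries no sine or cosine to rewrite.
- partial fractions — applicable, and directly so.
- integration by parts: the integrand does not split as a nonconstant polynomial times an exp, sine, cosine of a linear argument, or logarithm — no polynomial-kernel parts product to differentiate one side of.
- u-substitution: no subexpression of the integrand pairs with its own derivative as a factor — individual terms may offer their own substitutions, but any change of variable covering the whole integral would have to be constructed from outside the expression.


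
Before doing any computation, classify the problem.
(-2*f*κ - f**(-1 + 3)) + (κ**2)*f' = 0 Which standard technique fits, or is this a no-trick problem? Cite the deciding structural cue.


Verdict: the homogeneous substitution — the slope's numerator and denominator share total degree; set v = f/κ and the equation drops to separable form. A Bernoulli substitution is a fair alternative on this equation directly; the homogeneous reading takes it as given.


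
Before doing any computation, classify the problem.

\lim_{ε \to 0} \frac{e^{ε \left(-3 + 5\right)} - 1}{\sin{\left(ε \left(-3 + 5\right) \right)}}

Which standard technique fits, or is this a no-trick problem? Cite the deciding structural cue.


Technique: l'Hôpital's rule (0/0) — the 0/0 form at 0 is the signature situation for l'Hôpital's rule. One could equally expand both pieces locally and compare leading terms; the rule does that in one stroke.


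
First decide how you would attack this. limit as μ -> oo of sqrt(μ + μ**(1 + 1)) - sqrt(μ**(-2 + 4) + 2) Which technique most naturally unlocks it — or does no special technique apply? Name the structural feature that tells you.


Technique: conjugate multiplication — turning the difference into a conjugate-rationalized ratio makes the limit readable.


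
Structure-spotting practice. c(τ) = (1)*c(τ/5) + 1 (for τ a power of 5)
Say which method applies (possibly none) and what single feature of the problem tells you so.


Best approach: the master substitution — recursion at τ/5 is multiplicative in the index; logarithmic reindexing via τ = 5^m linearizes it.


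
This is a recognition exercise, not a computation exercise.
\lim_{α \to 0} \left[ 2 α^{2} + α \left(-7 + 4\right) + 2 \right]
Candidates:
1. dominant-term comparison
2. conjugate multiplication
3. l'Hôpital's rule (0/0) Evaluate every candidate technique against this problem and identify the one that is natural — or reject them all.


Diagnosis: no special technique — the function is continuous at 0; evaluation is itself the limit, no machinery required.
- dominant-term comparison: this limit is not decided by comparing polynomial growth at infinity.
- conjugate multiplication: rationalization has no target — no divergent radical difference appears.
- l'Hôpital's rule (0/0) — evaluation at the point is determinate, so the rule has nothing to repair.


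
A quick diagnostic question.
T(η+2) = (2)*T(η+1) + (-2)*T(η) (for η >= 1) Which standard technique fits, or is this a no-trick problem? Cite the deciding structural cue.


Method: the characteristic-root method — the recurrence treats every index alike (constant coefficients, no forcing) — precisely the regime where r^η trials close it.


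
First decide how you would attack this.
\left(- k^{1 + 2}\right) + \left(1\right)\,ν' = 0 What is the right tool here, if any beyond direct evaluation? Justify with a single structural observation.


Diagnosis: no special technique — with ν absent the equation is not coupled at all: direct integration in k.


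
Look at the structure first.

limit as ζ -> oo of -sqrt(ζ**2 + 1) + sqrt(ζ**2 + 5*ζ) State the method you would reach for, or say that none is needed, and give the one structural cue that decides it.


Method: conjugate multiplication — divergence minus divergence hides a finite answer — expose it by pairing sqrt(ζ**2 + 5*ζ) - sqrt(ζ**2 + 1) with its conjugate.


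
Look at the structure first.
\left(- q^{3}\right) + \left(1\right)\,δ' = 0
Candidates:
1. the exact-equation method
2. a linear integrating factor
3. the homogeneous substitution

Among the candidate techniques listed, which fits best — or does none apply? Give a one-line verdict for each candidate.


Best approach: no special technique — the slope is a pure function of q; integrate both sides and be done.
- the exact-equation method — no dependence on the unknown anywhere: exactness is a label without content here.
- a linear integrating factor — the linear template holds only trivially here (the unknown is absent, so the coefficient is zero) — the method is not the natural label.
- the homogeneous substitution: the slope does not depend on the ratio of the variables alone.


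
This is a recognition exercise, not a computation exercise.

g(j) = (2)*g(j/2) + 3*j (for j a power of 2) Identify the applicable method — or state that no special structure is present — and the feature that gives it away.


Best approach: the master substitution — a divide-and-conquer shape: argument j/2, so change variables with j = 2^m and solve the linear version.


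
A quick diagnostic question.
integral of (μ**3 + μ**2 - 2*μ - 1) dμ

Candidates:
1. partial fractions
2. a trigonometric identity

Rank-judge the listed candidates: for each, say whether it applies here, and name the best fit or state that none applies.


Diagnosis: no special technique — a term-by-term power-rule job in μ; no substitution or rearrangement earns its keep here.
- partial fractions — the expression is not a ratio of polynomials that decomposes further.
- a trigonometric identity — there is no trigonometric structure at all — the integrand carries no sine or cosine to rewrite.


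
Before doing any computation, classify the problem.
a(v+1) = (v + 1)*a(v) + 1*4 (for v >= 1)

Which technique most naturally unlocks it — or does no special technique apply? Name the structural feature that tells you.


Technique: a summation factor — because the multiplier v + 1 is index-dependent, divide through by its running product and sum the resulting differences.


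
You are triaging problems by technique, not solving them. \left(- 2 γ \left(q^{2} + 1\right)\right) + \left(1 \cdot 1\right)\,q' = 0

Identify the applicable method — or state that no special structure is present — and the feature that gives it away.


Verdict: separation of variables — solved for the derivative, the right side splits multiplicatively into a function of each variable alone — divide and integrate each side.


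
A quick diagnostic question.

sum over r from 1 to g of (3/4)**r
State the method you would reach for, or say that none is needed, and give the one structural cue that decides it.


Technique: the geometric series formula — each summand is the previous one scaled by 3/4; that constant multiplier is itself the geometric structure.


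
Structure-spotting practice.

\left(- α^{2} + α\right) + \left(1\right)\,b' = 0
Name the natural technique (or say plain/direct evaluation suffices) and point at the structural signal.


Verdict: no special technique — solved for the derivative, b never appears on the right — this is a direct integration in α, not a differential-equations problem at heart.


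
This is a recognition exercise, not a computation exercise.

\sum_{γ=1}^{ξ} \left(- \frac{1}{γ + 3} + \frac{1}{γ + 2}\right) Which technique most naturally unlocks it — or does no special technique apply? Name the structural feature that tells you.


Technique: telescoping — the piece each term subtracts is \frac{1}{γ + 2} advanced by one index, and it reappears with a plus sign leading the following term — the sum collapses to its boundary terms.


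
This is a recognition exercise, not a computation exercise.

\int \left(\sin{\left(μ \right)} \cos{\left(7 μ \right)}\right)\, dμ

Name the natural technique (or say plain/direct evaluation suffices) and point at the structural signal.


Verdict: a trigonometric identity — two sinusoids at different rates multiply in \sin{\left(μ \right)} \cos{\left(7 μ \right)}; the product-to-sum identity uncouples them.


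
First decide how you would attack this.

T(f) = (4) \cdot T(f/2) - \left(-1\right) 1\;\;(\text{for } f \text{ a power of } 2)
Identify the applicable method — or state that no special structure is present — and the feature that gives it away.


Diagnosis: the master substitution — treat m = log base 2 of f as the new clock: one recursion step advances m by one while f scales by 2.


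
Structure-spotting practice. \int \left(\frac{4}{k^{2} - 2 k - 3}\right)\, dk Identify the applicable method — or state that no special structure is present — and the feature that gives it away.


Verdict: partial fractions — the denominator k^{2} - 2 k - 3 factors, so the quotient decomposes into elementary partial fractions term by term.


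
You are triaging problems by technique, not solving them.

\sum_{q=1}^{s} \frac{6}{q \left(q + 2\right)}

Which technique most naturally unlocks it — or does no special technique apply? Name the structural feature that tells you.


Verdict: telescoping — one partial-fraction pass turns \frac{6}{q \left(q + 2\right)} into a shifted difference, and shifted differences telescope.


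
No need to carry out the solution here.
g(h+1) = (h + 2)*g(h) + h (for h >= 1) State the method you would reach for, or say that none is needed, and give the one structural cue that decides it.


Best approach: a summation factor — the coefficient h + 2 drifts with the index, so no fixed root exists; normalizing by the cumulative product telescopes it.


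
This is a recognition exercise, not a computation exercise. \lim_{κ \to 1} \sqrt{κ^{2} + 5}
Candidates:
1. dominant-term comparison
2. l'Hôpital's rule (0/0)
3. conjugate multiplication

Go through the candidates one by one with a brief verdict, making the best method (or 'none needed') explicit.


Technique: no special technique — the expression is continuous at the evaluation point — substitute directly; no indeterminate form appears.
- dominant-term comparison — no ranking of term growth rates resolves the limit here.
- l'Hôpital's rule (0/0): evaluation at the point is determinate, so the rule has nothing to repair.
- conjugate multiplication — there is no infinity-minus-infinity radical difference to rationalize.


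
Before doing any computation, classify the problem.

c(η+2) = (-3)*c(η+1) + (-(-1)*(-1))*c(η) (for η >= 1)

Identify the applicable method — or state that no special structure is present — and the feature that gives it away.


Diagnosis: the characteristic-root method — this is the constant-coefficient homogeneous case — the whole solution in η reduces to a polynomial's roots.


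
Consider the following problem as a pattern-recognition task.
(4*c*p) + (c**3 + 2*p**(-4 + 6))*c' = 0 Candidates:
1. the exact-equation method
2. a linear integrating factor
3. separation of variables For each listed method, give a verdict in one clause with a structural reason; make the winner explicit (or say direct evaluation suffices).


Technique: the exact-equation method — equality of cross partials is the green light — assemble the potential function term by term.
- the exact-equation method: yes, a natural case for it.
- a linear integrating factor — the unknown enters nonlinearly (through a power, a denominator, or a transcendental function), which the linear integrating-factor recipe cannot absorb as-is — any repair would come from a preliminary substitution, not the factor.
- separation of variables: the two dependences are entangled, not a clean product of one-variable pieces.


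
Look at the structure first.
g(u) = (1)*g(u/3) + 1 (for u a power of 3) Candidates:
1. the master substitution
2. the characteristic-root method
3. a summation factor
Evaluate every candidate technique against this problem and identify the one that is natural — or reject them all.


Diagnosis: the master substitution — a divide-and-conquer shape: argument u/3, so change variables with u = 3^m and solve the linear version.
- the master substitution: applicable, and directly so.
- the characteristic-root method — the recursion divides its index rather than shifting it — outside the constant-shift family the root method covers.
- a summation factor: the recursion divides its index rather than shifting it — there is no previous-term chain for a summation factor to telescope.


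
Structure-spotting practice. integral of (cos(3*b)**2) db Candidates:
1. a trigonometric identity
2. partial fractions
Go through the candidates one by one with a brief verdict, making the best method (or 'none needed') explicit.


Method: a trigonometric identity — cos(3*b)**2 is an even power — the power-reduction identity rewrites it into first-degree cosines.
- a trigonometric identity — a fit — the right tool for this form.
- partial fractions — there is no rational-function structure to decompose.


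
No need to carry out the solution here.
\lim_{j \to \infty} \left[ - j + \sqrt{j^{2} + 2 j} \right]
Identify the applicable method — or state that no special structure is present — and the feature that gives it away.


Best approach: conjugate multiplication — the ∞ − ∞ radical form is the exact trigger for the conjugate maneuver.


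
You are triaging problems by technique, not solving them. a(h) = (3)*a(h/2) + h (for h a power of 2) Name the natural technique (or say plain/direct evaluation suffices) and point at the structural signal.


Diagnosis: the master substitution — index division is the fingerprint: h/2 in the recursive call means substitute h = 2^m.


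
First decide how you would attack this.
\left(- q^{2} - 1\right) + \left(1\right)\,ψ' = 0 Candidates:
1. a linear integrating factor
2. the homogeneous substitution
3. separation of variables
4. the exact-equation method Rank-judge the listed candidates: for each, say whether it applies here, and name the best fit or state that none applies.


Technique: no special technique — the slope is a pure function of q; integrate both sides and be done.
- a linear integrating factor: the linear template holds only trivially here (the unknown is absent, so the coefficient is zero) — the method is not the natural label.
- the homogeneous substitution — solved for the derivative, the right side changes under joint scaling of the two variables.
- separation of variables — any separation here is vacuous (nothing depends on the unknown); direct integration is the honest label.
- the exact-equation method — no dependence on the unknown anywhere: exactness is a label without content here.


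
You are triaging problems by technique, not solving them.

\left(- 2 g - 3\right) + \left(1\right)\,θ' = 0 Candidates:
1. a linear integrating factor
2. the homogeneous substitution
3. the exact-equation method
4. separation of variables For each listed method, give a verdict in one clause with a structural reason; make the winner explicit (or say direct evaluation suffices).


Diagnosis: no special technique — with θ absent the equation is not coupled at all: direct integration in g.
- a linear integrating factor — the linear template holds only trivially here (the unknown is absent, so the coefficient is zero) — the method is not the natural label.
- the homogeneous substitution: the slope changes under joint rescaling, failing the degree-zero test.
- the exact-equation method — no dependence on the unknown anywhere: exactness is a label without content here.
- separation of variables — any separation here is vacuous (nothing depends on the unknown); direct integration is the honest label.


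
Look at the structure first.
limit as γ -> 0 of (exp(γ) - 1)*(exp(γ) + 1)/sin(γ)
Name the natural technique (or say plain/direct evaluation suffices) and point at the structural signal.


Diagnosis: l'Hôpital's rule (0/0) — substituting 0 gives 0 over 0; differentiate top and bottom once and re-evaluate. Expanding numerator and denominator to first order gives the same value — the rule automates exactly that.


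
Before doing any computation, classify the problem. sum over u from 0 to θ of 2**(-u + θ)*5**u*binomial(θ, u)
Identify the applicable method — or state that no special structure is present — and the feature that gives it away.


Best approach: the binomial theorem — binomial(θ, u) weighting matched powers of 5 and 2 is the expanded form of (5 + 2)^θ — fold it back up.


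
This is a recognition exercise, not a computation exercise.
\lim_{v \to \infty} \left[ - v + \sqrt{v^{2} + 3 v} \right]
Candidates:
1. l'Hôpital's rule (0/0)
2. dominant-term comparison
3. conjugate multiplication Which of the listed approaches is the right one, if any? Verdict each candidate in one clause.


Method: conjugate multiplication — turning the difference into a conjugate-rationalized ratio makes the limit readable.
- l'Hôpital's rule (0/0): substitution produces ∞ − ∞ rather than a vanishing quotient; the rule needs a 0/0 ratio to act on.
- dominant-term comparison: this limit is not decided by comparing leading-term growth at infinity.
- conjugate multiplication: a fit — the right tool for this form.


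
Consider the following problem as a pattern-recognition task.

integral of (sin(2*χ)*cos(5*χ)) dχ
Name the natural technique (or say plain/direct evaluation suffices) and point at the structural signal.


Technique: a trigonometric identity — apply product-to-sum to sin(2*χ)*cos(5*χ): two clean single-angle terms replace one awkward product.


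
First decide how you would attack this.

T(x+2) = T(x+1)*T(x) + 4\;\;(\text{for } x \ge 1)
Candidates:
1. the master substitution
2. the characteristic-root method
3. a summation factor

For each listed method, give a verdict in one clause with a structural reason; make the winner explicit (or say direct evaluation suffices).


Diagnosis: no special technique — the recurrence is nonlinear in the sequence values; study it directly, no linear machinery applies.
- the master substitution — this is shift-type recursion, outside the divide-and-conquer template.
- the characteristic-root method — nonlinearity rules out exponential-mode superposition from the start.
- a summation factor — the recursion is nonlinear — outside the first-order linear family a summation factor addresses.


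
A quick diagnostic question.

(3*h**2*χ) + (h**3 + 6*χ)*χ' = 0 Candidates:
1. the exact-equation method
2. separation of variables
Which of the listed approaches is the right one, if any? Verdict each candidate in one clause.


Diagnosis: the exact-equation method — take the mixed partials of 3*h**2*χ and h**3 + 6*χ: they are equal, which certifies an exact differential.
- the exact-equation method: yes, a natural case for it.
- separation of variables: no division isolates the independent variable from the unknown.


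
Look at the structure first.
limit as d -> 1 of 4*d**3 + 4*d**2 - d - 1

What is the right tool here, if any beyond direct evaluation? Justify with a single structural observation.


Best approach: no special technique — no denominator vanishes and nothing blows up at 1: direct substitution is the whole computation.


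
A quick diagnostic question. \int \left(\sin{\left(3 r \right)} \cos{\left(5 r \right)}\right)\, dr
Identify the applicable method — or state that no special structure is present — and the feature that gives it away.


Technique: a trigonometric identity — apply product-to-sum to \sin{\left(3 r \right)} \cos{\left(5 r \right)}: two clean single-angle terms replace one awkward product.


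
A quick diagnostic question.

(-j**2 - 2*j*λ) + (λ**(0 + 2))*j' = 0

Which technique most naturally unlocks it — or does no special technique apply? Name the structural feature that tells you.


Diagnosis: the homogeneous substitution — solved for the derivative, the right side is unchanged under scaling λ and j together — it depends only on the ratio j/λ, so substitute a single ratio variable. A Bernoulli rewrite works here as the equation stands — the homogeneous substitution is the more immediate reading.


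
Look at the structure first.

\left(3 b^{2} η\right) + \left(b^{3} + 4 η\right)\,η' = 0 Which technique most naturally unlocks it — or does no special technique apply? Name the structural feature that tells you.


Method: the exact-equation method — the compatibility test passes: the η-derivative of 3 b^{2} η matches the b-derivative of b^{3} + 4 η, so integrate a potential.


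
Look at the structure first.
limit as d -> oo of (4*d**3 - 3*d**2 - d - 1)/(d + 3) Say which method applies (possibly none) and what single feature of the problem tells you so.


Verdict: dominant-term comparison — divide through by the highest power of d; every lower-order term dies and the dominant terms decide the limit. As a single quotient, the ∞/∞ shape would yield to repeated differentiation as well — the growth comparison gets there in one look.


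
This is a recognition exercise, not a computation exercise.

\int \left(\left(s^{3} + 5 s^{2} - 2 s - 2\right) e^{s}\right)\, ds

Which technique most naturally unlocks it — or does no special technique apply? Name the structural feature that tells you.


Technique: integration by parts — differentiate s^{3} + 5 s^{2} - 2 s - 2, integrate e^{s}: each pass lowers the polynomial degree, so parts terminates.


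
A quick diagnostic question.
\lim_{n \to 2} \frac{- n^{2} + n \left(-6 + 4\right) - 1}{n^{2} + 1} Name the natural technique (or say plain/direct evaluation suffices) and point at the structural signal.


Best approach: no special technique — the expression is continuous at the evaluation point — substitute directly; no indeterminate form appears.


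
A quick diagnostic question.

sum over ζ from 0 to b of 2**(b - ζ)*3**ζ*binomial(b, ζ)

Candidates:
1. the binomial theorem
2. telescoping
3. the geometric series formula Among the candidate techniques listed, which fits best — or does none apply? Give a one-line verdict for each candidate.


Method: the binomial theorem — terms weighting binomial(b, ζ) against matched powers of 3 and 2 reassemble into (3 + 2)^b by the binomial theorem.
- the binomial theorem — applies; the problem has the shape this method handles.
- telescoping — neither a shifted-difference shape nor integer-spaced poles are present.
- the geometric series formula — the term-to-term ratio drifts with the index — the one thing the geometric formula cannot absorb.


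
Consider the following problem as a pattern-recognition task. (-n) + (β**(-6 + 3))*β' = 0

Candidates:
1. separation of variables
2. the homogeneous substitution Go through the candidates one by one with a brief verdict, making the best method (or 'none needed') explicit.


Verdict: separation of variables — separating collects all β-dependence with the derivative and leaves all n-dependence opposite: variables separate.
- separation of variables: a fit — the right tool for this form.
- the homogeneous substitution — the ratio of the variables does not determine the slope.


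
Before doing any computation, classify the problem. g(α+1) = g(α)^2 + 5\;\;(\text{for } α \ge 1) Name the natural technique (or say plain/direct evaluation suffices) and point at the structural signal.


Technique: no special technique — the unknown enters the rule nonlinearly, not as a weighted sum — no linear method is even well-posed.


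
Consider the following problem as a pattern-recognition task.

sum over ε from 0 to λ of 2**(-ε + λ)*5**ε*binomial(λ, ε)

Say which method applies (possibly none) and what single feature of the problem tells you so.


Method: the binomial theorem — binomial(λ, ε) weighting matched powers of 5 and 2 is the expanded form of (5 + 2)^λ — fold it back up.


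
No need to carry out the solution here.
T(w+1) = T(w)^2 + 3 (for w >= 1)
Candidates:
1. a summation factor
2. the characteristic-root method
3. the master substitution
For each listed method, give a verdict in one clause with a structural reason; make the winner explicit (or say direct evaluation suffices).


Best approach: no special technique — this one you iterate or analyze qualitatively: the nonlinearity defeats linear solution methods.
- a summation factor — the recursion is nonlinear — outside the first-order linear family a summation factor addresses.
- the characteristic-root method: the recursion is nonlinear in the sequence values, so no linear-modes ansatz applies.
- the master substitution — no fixed divisor shrinks the index between calls.


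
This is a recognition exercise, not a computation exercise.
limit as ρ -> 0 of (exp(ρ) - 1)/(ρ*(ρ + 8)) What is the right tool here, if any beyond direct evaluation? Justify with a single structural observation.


Diagnosis: l'Hôpital's rule (0/0) — the 0/0 form at 0 is the signature situation for l'Hôpital's rule. A first-order expansion at the point is an equally standard path; the rule packages it.


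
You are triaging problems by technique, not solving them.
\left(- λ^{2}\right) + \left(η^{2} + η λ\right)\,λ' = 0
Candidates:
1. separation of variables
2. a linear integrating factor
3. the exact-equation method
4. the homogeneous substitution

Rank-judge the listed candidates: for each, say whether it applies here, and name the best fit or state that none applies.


Technique: the homogeneous substitution — the slope's numerator and denominator share total degree; set v = λ/η and the equation drops to separable form. Suitably rearranged — at times with the variables' roles exchanged — this doubles as a Bernoulli equation; the homogeneous reading needs no such setup.
- separation of variables: no division isolates the independent variable from the unknown.
- a linear integrating factor — a nonlinear term in the unknown puts this outside the integrating-factor template.
- the exact-equation method — exactness fails on the nose — the mixed partials do not match.
- the homogeneous substitution — yes, a natural case for it.


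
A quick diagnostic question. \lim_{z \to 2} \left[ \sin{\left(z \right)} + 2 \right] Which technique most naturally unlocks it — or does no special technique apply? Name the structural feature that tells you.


Technique: no special technique — the function is continuous at 2; evaluation is itself the limit, no machinery required.


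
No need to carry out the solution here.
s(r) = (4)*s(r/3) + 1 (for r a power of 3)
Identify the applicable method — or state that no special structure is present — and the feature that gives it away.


Diagnosis: the master substitution — index division is the fingerprint: r/3 in the recursive call means substitute r = 3^m.


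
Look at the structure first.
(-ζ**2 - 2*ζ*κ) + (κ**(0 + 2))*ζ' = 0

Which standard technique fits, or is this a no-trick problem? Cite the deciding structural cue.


Best approach: the homogeneous substitution — the slope is degree-zero homogeneous: the ratio substitution v = ζ/κ collapses it. Rearranged, this also fits the Bernoulli template directly; the homogeneous substitution reads the structure without the rearrangement.


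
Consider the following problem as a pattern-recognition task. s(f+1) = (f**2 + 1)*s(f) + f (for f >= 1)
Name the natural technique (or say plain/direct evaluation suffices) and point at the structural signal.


Technique: a summation factor — normalize by the running product of f**2 + 1: the left side becomes a difference, and differences sum.


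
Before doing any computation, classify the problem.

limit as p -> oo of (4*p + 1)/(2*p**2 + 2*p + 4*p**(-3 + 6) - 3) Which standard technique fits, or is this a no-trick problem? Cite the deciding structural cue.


Verdict: dominant-term comparison — divide through by the highest power of p; every lower-order term dies and the dominant terms decide the limit. Differentiating the expression as a single quotient would eventually settle it as well; matching dominant growth settles it immediately.


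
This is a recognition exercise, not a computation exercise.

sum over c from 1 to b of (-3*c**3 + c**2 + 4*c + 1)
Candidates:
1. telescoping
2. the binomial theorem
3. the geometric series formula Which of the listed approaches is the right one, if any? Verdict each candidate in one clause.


Best approach: no special technique — constant-multiple powers of c with no cancellation partners and no common ratio — use the standard power-sum formulas.
- telescoping — writing out consecutive terms as given produces no pairwise cancellation.
- the binomial theorem — there is no sum-raised-to-a-power identity hiding in these terms.
- the geometric series formula — there is no constant term-to-term ratio.


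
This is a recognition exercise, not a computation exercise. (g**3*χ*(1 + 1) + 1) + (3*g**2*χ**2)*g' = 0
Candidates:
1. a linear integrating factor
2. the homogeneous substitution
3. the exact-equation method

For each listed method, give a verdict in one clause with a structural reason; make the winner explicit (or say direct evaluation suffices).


Diagnosis: the exact-equation method — because the two cross partials coincide, the form is conservative as written — recover its potential in (χ, g).
- a linear integrating factor: the unknown enters nonlinearly (through a power, a denominator, or a transcendental function), which the linear integrating-factor recipe cannot absorb as-is — any repair would come from a preliminary substitution, not the factor.
- the homogeneous substitution — the slope is not a function of the ratio of the variables alone.
- the exact-equation method — yes, a natural case for it.


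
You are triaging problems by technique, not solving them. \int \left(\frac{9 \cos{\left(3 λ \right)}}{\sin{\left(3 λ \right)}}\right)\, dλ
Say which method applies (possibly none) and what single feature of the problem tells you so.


Diagnosis: u-substitution — differentiating the inner expression \sin{\left(3 λ \right)} produces the factor 9 \cos{\left(3 λ \right)} up to a constant multiple, so substituting u = \sin{\left(3 λ \right)} reduces everything to a one-variable integral in u.


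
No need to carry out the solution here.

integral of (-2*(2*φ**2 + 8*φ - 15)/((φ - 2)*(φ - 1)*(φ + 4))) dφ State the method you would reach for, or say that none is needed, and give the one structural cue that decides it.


Technique: partial fractions — a proper rational integrand whose denominator splits into simpler factors — decompose into partial fractions first.


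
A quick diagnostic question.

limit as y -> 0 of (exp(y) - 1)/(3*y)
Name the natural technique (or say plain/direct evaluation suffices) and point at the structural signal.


Verdict: l'Hôpital's rule (0/0) — both numerator and denominator vanish at 0: the genuine 0/0 indeterminate that l'Hôpital exists for. A local series expansion at the point resolves it as well; the rule is the packaged version of that step.


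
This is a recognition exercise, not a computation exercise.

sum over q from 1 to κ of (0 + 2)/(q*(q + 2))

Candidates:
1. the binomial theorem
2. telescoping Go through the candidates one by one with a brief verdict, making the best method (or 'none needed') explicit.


Diagnosis: telescoping — the denominator's roots in (0 + 2)/(q*(q + 2)) sit an integer apart: decomposition produces a self-cancelling chain.
- the binomial theorem: the summand does not match any term pattern of an expanded binomial power.
- telescoping — yes, a natural case for it.


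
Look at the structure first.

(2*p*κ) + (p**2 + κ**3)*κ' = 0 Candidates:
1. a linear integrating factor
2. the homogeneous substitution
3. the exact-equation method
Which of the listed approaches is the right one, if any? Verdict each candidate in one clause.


Diagnosis: the exact-equation method — take the mixed partials of 2*p*κ and p**2 + κ**3: they are equal, which certifies an exact differential.
- a linear integrating factor: a nonlinear term in the unknown puts this outside the integrating-factor template.
- the homogeneous substitution: the ratio of the variables does not determine the slope.
- the exact-equation method: yes — fits the structure here.


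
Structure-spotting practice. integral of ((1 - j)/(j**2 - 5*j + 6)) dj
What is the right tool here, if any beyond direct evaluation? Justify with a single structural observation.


Best approach: partial fractions — once j**2 - 5*j + 6 is factored, each root contributes a simple-fraction term; integrate them one at a time.


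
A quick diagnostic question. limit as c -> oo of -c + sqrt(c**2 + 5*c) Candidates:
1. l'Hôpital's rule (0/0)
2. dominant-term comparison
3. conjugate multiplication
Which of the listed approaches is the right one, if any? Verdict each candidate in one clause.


Technique: conjugate multiplication — divergence minus divergence hides a finite answer — expose it by pairing sqrt(c**2 + 5*c) - c with its conjugate.
- l'Hôpital's rule (0/0) — no quotient structure at all: the clash is ∞ minus ∞, which rationalizing converts into a tractable ratio.
- dominant-term comparison — this limit is not decided by comparing leading-term growth at infinity.
- conjugate multiplication: yes — fits the structure here.


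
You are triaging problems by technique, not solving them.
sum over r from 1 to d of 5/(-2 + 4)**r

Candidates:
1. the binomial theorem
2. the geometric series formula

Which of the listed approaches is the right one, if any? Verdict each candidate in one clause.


Diagnosis: the geometric series formula — consecutive terms stand in a fixed index-free ratio — the geometric sum formula closes it.
- the binomial theorem: no binomial coefficients pair up with complementary powers here.
- the geometric series formula — yes — fits the structure here.


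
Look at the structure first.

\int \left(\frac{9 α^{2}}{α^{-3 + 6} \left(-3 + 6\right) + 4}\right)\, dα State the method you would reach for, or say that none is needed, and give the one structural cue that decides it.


Method: u-substitution — set u = (α^{-3 + 6} \left(-3 + 6\right) + 4): a constant multiple of its derivative, namely 9 α^{2}, is present as a factor once the integrand is collected, so the du is sitting there waiting.


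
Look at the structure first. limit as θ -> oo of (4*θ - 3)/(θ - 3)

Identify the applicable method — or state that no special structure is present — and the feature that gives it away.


Method: dominant-term comparison — at large θ only the top-degree terms survive; compare the leading terms and the limit falls out. Viewed as a single quotient this is an ∞/∞ form — an at-infinity application of l'Hôpital's rule would also resolve it; comparing leading growth reads the answer without differentiating.
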